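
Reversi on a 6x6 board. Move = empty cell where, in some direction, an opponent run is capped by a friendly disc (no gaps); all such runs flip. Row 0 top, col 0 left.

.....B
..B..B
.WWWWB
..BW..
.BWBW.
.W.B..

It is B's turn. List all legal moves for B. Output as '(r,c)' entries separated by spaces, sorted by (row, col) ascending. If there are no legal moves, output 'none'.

(1,0): flips 1 -> legal
(1,1): no bracket -> illegal
(1,3): flips 2 -> legal
(1,4): flips 1 -> legal
(2,0): flips 4 -> legal
(3,0): flips 1 -> legal
(3,1): flips 1 -> legal
(3,4): flips 2 -> legal
(3,5): flips 1 -> legal
(4,0): no bracket -> illegal
(4,5): flips 1 -> legal
(5,0): no bracket -> illegal
(5,2): flips 1 -> legal
(5,4): no bracket -> illegal
(5,5): no bracket -> illegal

Answer: (1,0) (1,3) (1,4) (2,0) (3,0) (3,1) (3,4) (3,5) (4,5) (5,2)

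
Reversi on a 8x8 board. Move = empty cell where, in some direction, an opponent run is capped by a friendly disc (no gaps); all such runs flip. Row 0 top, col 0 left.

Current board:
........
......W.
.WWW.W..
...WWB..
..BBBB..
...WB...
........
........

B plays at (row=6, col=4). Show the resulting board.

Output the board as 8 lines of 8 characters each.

Place B at (6,4); scan 8 dirs for brackets.
Dir NW: opp run (5,3) capped by B -> flip
Dir N: first cell 'B' (not opp) -> no flip
Dir NE: first cell '.' (not opp) -> no flip
Dir W: first cell '.' (not opp) -> no flip
Dir E: first cell '.' (not opp) -> no flip
Dir SW: first cell '.' (not opp) -> no flip
Dir S: first cell '.' (not opp) -> no flip
Dir SE: first cell '.' (not opp) -> no flip
All flips: (5,3)

Answer: ........
......W.
.WWW.W..
...WWB..
..BBBB..
...BB...
....B...
........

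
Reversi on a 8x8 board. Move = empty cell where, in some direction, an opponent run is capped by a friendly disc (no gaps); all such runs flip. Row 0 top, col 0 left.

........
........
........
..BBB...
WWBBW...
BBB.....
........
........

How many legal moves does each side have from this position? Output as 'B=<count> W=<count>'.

-- B to move --
(3,0): flips 2 -> legal
(3,1): flips 1 -> legal
(3,5): no bracket -> illegal
(4,5): flips 1 -> legal
(5,3): no bracket -> illegal
(5,4): flips 1 -> legal
(5,5): flips 1 -> legal
B mobility = 5
-- W to move --
(2,1): no bracket -> illegal
(2,2): flips 1 -> legal
(2,3): flips 1 -> legal
(2,4): flips 1 -> legal
(2,5): no bracket -> illegal
(3,1): no bracket -> illegal
(3,5): no bracket -> illegal
(4,5): no bracket -> illegal
(5,3): no bracket -> illegal
(5,4): no bracket -> illegal
(6,0): flips 1 -> legal
(6,1): flips 1 -> legal
(6,2): flips 1 -> legal
(6,3): flips 1 -> legal
W mobility = 7

Answer: B=5 W=7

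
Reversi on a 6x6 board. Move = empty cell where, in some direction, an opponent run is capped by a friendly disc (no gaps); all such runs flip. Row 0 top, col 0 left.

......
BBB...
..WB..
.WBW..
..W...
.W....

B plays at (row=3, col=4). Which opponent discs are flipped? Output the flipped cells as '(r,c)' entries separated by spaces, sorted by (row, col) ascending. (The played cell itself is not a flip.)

Answer: (3,3)

Derivation:
Dir NW: first cell 'B' (not opp) -> no flip
Dir N: first cell '.' (not opp) -> no flip
Dir NE: first cell '.' (not opp) -> no flip
Dir W: opp run (3,3) capped by B -> flip
Dir E: first cell '.' (not opp) -> no flip
Dir SW: first cell '.' (not opp) -> no flip
Dir S: first cell '.' (not opp) -> no flip
Dir SE: first cell '.' (not opp) -> no flip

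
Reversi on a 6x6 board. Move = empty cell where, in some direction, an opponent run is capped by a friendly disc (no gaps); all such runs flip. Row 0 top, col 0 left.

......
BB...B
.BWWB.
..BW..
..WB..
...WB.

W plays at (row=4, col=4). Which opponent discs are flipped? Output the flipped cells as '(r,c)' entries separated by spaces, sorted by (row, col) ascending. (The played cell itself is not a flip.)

Answer: (4,3)

Derivation:
Dir NW: first cell 'W' (not opp) -> no flip
Dir N: first cell '.' (not opp) -> no flip
Dir NE: first cell '.' (not opp) -> no flip
Dir W: opp run (4,3) capped by W -> flip
Dir E: first cell '.' (not opp) -> no flip
Dir SW: first cell 'W' (not opp) -> no flip
Dir S: opp run (5,4), next=edge -> no flip
Dir SE: first cell '.' (not opp) -> no flip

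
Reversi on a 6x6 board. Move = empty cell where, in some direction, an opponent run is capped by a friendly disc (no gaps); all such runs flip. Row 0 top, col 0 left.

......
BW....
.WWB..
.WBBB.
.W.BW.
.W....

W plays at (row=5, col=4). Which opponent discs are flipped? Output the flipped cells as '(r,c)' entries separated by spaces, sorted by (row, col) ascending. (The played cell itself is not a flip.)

Answer: (3,2) (4,3)

Derivation:
Dir NW: opp run (4,3) (3,2) capped by W -> flip
Dir N: first cell 'W' (not opp) -> no flip
Dir NE: first cell '.' (not opp) -> no flip
Dir W: first cell '.' (not opp) -> no flip
Dir E: first cell '.' (not opp) -> no flip
Dir SW: edge -> no flip
Dir S: edge -> no flip
Dir SE: edge -> no flip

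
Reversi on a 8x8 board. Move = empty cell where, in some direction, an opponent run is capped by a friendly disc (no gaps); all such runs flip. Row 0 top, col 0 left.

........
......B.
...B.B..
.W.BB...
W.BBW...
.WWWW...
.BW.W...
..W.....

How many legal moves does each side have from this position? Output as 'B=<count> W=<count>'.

-- B to move --
(2,0): flips 1 -> legal
(2,1): no bracket -> illegal
(2,2): no bracket -> illegal
(3,0): no bracket -> illegal
(3,2): no bracket -> illegal
(3,5): no bracket -> illegal
(4,1): flips 1 -> legal
(4,5): flips 1 -> legal
(5,0): no bracket -> illegal
(5,5): flips 1 -> legal
(6,0): flips 1 -> legal
(6,3): flips 2 -> legal
(6,5): flips 1 -> legal
(7,1): no bracket -> illegal
(7,3): no bracket -> illegal
(7,4): flips 3 -> legal
(7,5): flips 2 -> legal
B mobility = 9
-- W to move --
(0,5): no bracket -> illegal
(0,6): no bracket -> illegal
(0,7): flips 4 -> legal
(1,2): no bracket -> illegal
(1,3): flips 3 -> legal
(1,4): no bracket -> illegal
(1,5): no bracket -> illegal
(1,7): no bracket -> illegal
(2,2): flips 1 -> legal
(2,4): flips 3 -> legal
(2,6): no bracket -> illegal
(2,7): no bracket -> illegal
(3,2): flips 2 -> legal
(3,5): no bracket -> illegal
(3,6): no bracket -> illegal
(4,1): flips 2 -> legal
(4,5): no bracket -> illegal
(5,0): flips 1 -> legal
(6,0): flips 1 -> legal
(7,0): flips 1 -> legal
(7,1): flips 1 -> legal
W mobility = 10

Answer: B=9 W=10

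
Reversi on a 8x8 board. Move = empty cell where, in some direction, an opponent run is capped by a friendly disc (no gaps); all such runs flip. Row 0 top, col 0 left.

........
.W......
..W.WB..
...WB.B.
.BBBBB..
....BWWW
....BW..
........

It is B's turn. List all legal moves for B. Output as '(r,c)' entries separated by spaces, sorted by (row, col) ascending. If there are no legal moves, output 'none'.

(0,0): flips 3 -> legal
(0,1): no bracket -> illegal
(0,2): no bracket -> illegal
(1,0): no bracket -> illegal
(1,2): no bracket -> illegal
(1,3): no bracket -> illegal
(1,4): flips 1 -> legal
(1,5): flips 2 -> legal
(2,0): no bracket -> illegal
(2,1): no bracket -> illegal
(2,3): flips 2 -> legal
(3,1): no bracket -> illegal
(3,2): flips 1 -> legal
(3,5): no bracket -> illegal
(4,6): flips 1 -> legal
(4,7): no bracket -> illegal
(6,6): flips 2 -> legal
(6,7): flips 1 -> legal
(7,4): no bracket -> illegal
(7,5): flips 2 -> legal
(7,6): flips 1 -> legal

Answer: (0,0) (1,4) (1,5) (2,3) (3,2) (4,6) (6,6) (6,7) (7,5) (7,6)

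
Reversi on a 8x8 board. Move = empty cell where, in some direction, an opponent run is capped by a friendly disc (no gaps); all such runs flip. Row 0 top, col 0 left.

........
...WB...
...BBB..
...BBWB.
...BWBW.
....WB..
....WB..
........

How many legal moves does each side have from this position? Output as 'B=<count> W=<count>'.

Answer: B=11 W=13

Derivation:
-- B to move --
(0,2): flips 1 -> legal
(0,3): flips 1 -> legal
(0,4): no bracket -> illegal
(1,2): flips 1 -> legal
(2,2): no bracket -> illegal
(2,6): no bracket -> illegal
(3,7): flips 1 -> legal
(4,7): flips 1 -> legal
(5,3): flips 1 -> legal
(5,6): flips 1 -> legal
(5,7): flips 2 -> legal
(6,3): flips 2 -> legal
(7,3): flips 1 -> legal
(7,4): flips 3 -> legal
(7,5): no bracket -> illegal
B mobility = 11
-- W to move --
(0,3): no bracket -> illegal
(0,4): flips 3 -> legal
(0,5): no bracket -> illegal
(1,2): no bracket -> illegal
(1,5): flips 2 -> legal
(1,6): no bracket -> illegal
(2,2): flips 1 -> legal
(2,6): flips 1 -> legal
(2,7): flips 2 -> legal
(3,2): flips 3 -> legal
(3,7): flips 1 -> legal
(4,2): flips 1 -> legal
(4,7): no bracket -> illegal
(5,2): no bracket -> illegal
(5,3): flips 3 -> legal
(5,6): flips 1 -> legal
(6,6): flips 2 -> legal
(7,4): no bracket -> illegal
(7,5): flips 3 -> legal
(7,6): flips 1 -> legal
W mobility = 13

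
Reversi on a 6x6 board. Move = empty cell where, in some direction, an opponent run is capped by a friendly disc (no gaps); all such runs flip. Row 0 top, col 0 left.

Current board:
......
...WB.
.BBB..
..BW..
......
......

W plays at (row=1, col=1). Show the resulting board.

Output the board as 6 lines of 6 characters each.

Answer: ......
.W.WB.
.BWB..
..BW..
......
......

Derivation:
Place W at (1,1); scan 8 dirs for brackets.
Dir NW: first cell '.' (not opp) -> no flip
Dir N: first cell '.' (not opp) -> no flip
Dir NE: first cell '.' (not opp) -> no flip
Dir W: first cell '.' (not opp) -> no flip
Dir E: first cell '.' (not opp) -> no flip
Dir SW: first cell '.' (not opp) -> no flip
Dir S: opp run (2,1), next='.' -> no flip
Dir SE: opp run (2,2) capped by W -> flip
All flips: (2,2)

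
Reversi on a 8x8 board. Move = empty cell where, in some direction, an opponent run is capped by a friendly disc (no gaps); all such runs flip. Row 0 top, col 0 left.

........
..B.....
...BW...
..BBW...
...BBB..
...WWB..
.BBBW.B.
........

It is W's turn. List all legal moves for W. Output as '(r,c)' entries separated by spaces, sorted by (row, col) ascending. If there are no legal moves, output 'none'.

(0,1): flips 2 -> legal
(0,2): no bracket -> illegal
(0,3): no bracket -> illegal
(1,1): no bracket -> illegal
(1,3): flips 3 -> legal
(1,4): no bracket -> illegal
(2,1): flips 2 -> legal
(2,2): flips 1 -> legal
(3,1): flips 2 -> legal
(3,5): flips 1 -> legal
(3,6): flips 1 -> legal
(4,1): no bracket -> illegal
(4,2): flips 1 -> legal
(4,6): flips 1 -> legal
(5,0): no bracket -> illegal
(5,1): no bracket -> illegal
(5,2): flips 1 -> legal
(5,6): flips 2 -> legal
(5,7): no bracket -> illegal
(6,0): flips 3 -> legal
(6,5): no bracket -> illegal
(6,7): no bracket -> illegal
(7,0): no bracket -> illegal
(7,1): flips 1 -> legal
(7,2): flips 1 -> legal
(7,3): flips 1 -> legal
(7,4): no bracket -> illegal
(7,5): no bracket -> illegal
(7,6): no bracket -> illegal
(7,7): no bracket -> illegal

Answer: (0,1) (1,3) (2,1) (2,2) (3,1) (3,5) (3,6) (4,2) (4,6) (5,2) (5,6) (6,0) (7,1) (7,2) (7,3)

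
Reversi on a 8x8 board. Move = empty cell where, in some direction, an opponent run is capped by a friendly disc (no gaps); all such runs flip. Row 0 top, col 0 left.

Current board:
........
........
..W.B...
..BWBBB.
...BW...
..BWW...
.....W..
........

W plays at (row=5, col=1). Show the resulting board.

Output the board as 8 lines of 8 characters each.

Place W at (5,1); scan 8 dirs for brackets.
Dir NW: first cell '.' (not opp) -> no flip
Dir N: first cell '.' (not opp) -> no flip
Dir NE: first cell '.' (not opp) -> no flip
Dir W: first cell '.' (not opp) -> no flip
Dir E: opp run (5,2) capped by W -> flip
Dir SW: first cell '.' (not opp) -> no flip
Dir S: first cell '.' (not opp) -> no flip
Dir SE: first cell '.' (not opp) -> no flip
All flips: (5,2)

Answer: ........
........
..W.B...
..BWBBB.
...BW...
.WWWW...
.....W..
........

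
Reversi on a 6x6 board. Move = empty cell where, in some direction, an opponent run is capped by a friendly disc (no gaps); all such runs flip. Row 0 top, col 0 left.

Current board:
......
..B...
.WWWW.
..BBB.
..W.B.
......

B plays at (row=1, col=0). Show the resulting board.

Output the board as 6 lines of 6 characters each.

Place B at (1,0); scan 8 dirs for brackets.
Dir NW: edge -> no flip
Dir N: first cell '.' (not opp) -> no flip
Dir NE: first cell '.' (not opp) -> no flip
Dir W: edge -> no flip
Dir E: first cell '.' (not opp) -> no flip
Dir SW: edge -> no flip
Dir S: first cell '.' (not opp) -> no flip
Dir SE: opp run (2,1) capped by B -> flip
All flips: (2,1)

Answer: ......
B.B...
.BWWW.
..BBB.
..W.B.
......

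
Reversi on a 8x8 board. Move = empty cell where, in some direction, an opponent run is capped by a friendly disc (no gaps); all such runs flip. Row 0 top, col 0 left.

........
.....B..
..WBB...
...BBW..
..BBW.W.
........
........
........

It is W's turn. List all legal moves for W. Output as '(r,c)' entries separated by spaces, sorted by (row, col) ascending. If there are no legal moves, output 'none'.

(0,4): no bracket -> illegal
(0,5): no bracket -> illegal
(0,6): no bracket -> illegal
(1,2): no bracket -> illegal
(1,3): flips 1 -> legal
(1,4): flips 2 -> legal
(1,6): no bracket -> illegal
(2,5): flips 2 -> legal
(2,6): no bracket -> illegal
(3,1): no bracket -> illegal
(3,2): flips 2 -> legal
(4,1): flips 2 -> legal
(4,5): no bracket -> illegal
(5,1): no bracket -> illegal
(5,2): no bracket -> illegal
(5,3): no bracket -> illegal
(5,4): no bracket -> illegal

Answer: (1,3) (1,4) (2,5) (3,2) (4,1)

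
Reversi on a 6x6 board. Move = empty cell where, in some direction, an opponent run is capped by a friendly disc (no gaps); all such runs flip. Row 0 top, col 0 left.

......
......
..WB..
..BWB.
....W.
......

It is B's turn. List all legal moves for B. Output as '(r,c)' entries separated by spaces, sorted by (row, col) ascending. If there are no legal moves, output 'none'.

(1,1): no bracket -> illegal
(1,2): flips 1 -> legal
(1,3): no bracket -> illegal
(2,1): flips 1 -> legal
(2,4): no bracket -> illegal
(3,1): no bracket -> illegal
(3,5): no bracket -> illegal
(4,2): no bracket -> illegal
(4,3): flips 1 -> legal
(4,5): no bracket -> illegal
(5,3): no bracket -> illegal
(5,4): flips 1 -> legal
(5,5): no bracket -> illegal

Answer: (1,2) (2,1) (4,3) (5,4)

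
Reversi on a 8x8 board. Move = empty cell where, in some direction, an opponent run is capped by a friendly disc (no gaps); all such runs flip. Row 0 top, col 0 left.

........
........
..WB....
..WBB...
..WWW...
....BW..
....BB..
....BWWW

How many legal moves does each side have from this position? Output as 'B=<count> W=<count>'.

-- B to move --
(1,1): flips 1 -> legal
(1,2): no bracket -> illegal
(1,3): no bracket -> illegal
(2,1): flips 3 -> legal
(3,1): flips 1 -> legal
(3,5): no bracket -> illegal
(4,1): flips 1 -> legal
(4,5): flips 1 -> legal
(4,6): flips 1 -> legal
(5,1): flips 1 -> legal
(5,2): flips 1 -> legal
(5,3): flips 1 -> legal
(5,6): flips 1 -> legal
(6,6): flips 2 -> legal
(6,7): no bracket -> illegal
B mobility = 11
-- W to move --
(1,2): no bracket -> illegal
(1,3): flips 2 -> legal
(1,4): flips 1 -> legal
(2,4): flips 3 -> legal
(2,5): flips 1 -> legal
(3,5): flips 2 -> legal
(4,5): no bracket -> illegal
(5,3): flips 2 -> legal
(5,6): no bracket -> illegal
(6,3): no bracket -> illegal
(6,6): no bracket -> illegal
(7,3): flips 2 -> legal
W mobility = 7

Answer: B=11 W=7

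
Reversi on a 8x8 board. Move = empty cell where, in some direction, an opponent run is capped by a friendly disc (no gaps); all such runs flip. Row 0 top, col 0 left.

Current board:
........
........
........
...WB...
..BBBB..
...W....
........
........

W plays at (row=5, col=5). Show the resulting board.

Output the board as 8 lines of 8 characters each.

Place W at (5,5); scan 8 dirs for brackets.
Dir NW: opp run (4,4) capped by W -> flip
Dir N: opp run (4,5), next='.' -> no flip
Dir NE: first cell '.' (not opp) -> no flip
Dir W: first cell '.' (not opp) -> no flip
Dir E: first cell '.' (not opp) -> no flip
Dir SW: first cell '.' (not opp) -> no flip
Dir S: first cell '.' (not opp) -> no flip
Dir SE: first cell '.' (not opp) -> no flip
All flips: (4,4)

Answer: ........
........
........
...WB...
..BBWB..
...W.W..
........
........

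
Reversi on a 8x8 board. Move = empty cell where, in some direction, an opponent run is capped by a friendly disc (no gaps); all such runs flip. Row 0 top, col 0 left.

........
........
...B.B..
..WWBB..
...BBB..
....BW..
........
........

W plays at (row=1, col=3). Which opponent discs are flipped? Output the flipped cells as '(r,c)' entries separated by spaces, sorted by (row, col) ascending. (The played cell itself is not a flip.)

Answer: (2,3)

Derivation:
Dir NW: first cell '.' (not opp) -> no flip
Dir N: first cell '.' (not opp) -> no flip
Dir NE: first cell '.' (not opp) -> no flip
Dir W: first cell '.' (not opp) -> no flip
Dir E: first cell '.' (not opp) -> no flip
Dir SW: first cell '.' (not opp) -> no flip
Dir S: opp run (2,3) capped by W -> flip
Dir SE: first cell '.' (not opp) -> no flip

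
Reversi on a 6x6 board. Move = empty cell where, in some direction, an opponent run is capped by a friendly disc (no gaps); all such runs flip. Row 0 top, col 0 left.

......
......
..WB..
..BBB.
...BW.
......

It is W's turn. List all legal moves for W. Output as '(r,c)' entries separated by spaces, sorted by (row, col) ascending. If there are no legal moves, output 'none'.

Answer: (2,4) (4,2)

Derivation:
(1,2): no bracket -> illegal
(1,3): no bracket -> illegal
(1,4): no bracket -> illegal
(2,1): no bracket -> illegal
(2,4): flips 2 -> legal
(2,5): no bracket -> illegal
(3,1): no bracket -> illegal
(3,5): no bracket -> illegal
(4,1): no bracket -> illegal
(4,2): flips 2 -> legal
(4,5): no bracket -> illegal
(5,2): no bracket -> illegal
(5,3): no bracket -> illegal
(5,4): no bracket -> illegal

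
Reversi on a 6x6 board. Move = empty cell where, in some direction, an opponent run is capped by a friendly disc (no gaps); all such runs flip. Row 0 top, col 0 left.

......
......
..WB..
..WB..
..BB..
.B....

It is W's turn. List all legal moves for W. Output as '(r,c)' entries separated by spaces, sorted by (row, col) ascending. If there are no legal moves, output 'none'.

Answer: (1,4) (2,4) (3,4) (4,4) (5,2) (5,4)

Derivation:
(1,2): no bracket -> illegal
(1,3): no bracket -> illegal
(1,4): flips 1 -> legal
(2,4): flips 1 -> legal
(3,1): no bracket -> illegal
(3,4): flips 1 -> legal
(4,0): no bracket -> illegal
(4,1): no bracket -> illegal
(4,4): flips 1 -> legal
(5,0): no bracket -> illegal
(5,2): flips 1 -> legal
(5,3): no bracket -> illegal
(5,4): flips 1 -> legal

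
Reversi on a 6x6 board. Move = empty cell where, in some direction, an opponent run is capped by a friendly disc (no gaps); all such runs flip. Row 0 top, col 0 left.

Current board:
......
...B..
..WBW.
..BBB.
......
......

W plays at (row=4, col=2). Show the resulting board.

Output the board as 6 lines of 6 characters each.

Place W at (4,2); scan 8 dirs for brackets.
Dir NW: first cell '.' (not opp) -> no flip
Dir N: opp run (3,2) capped by W -> flip
Dir NE: opp run (3,3) capped by W -> flip
Dir W: first cell '.' (not opp) -> no flip
Dir E: first cell '.' (not opp) -> no flip
Dir SW: first cell '.' (not opp) -> no flip
Dir S: first cell '.' (not opp) -> no flip
Dir SE: first cell '.' (not opp) -> no flip
All flips: (3,2) (3,3)

Answer: ......
...B..
..WBW.
..WWB.
..W...
......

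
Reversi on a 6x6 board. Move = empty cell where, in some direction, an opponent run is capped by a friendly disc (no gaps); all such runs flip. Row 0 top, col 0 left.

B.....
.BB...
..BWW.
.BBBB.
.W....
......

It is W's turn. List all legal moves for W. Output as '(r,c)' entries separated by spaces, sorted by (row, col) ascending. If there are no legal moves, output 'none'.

(0,1): flips 1 -> legal
(0,2): no bracket -> illegal
(0,3): no bracket -> illegal
(1,0): no bracket -> illegal
(1,3): no bracket -> illegal
(2,0): no bracket -> illegal
(2,1): flips 2 -> legal
(2,5): no bracket -> illegal
(3,0): no bracket -> illegal
(3,5): no bracket -> illegal
(4,0): no bracket -> illegal
(4,2): flips 1 -> legal
(4,3): flips 1 -> legal
(4,4): flips 1 -> legal
(4,5): flips 1 -> legal

Answer: (0,1) (2,1) (4,2) (4,3) (4,4) (4,5)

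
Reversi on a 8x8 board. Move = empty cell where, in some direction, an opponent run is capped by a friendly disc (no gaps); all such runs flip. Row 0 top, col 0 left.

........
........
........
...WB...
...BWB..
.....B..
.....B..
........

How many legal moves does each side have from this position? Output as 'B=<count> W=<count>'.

Answer: B=4 W=6

Derivation:
-- B to move --
(2,2): flips 2 -> legal
(2,3): flips 1 -> legal
(2,4): no bracket -> illegal
(3,2): flips 1 -> legal
(3,5): no bracket -> illegal
(4,2): no bracket -> illegal
(5,3): no bracket -> illegal
(5,4): flips 1 -> legal
B mobility = 4
-- W to move --
(2,3): no bracket -> illegal
(2,4): flips 1 -> legal
(2,5): no bracket -> illegal
(3,2): no bracket -> illegal
(3,5): flips 1 -> legal
(3,6): no bracket -> illegal
(4,2): flips 1 -> legal
(4,6): flips 1 -> legal
(5,2): no bracket -> illegal
(5,3): flips 1 -> legal
(5,4): no bracket -> illegal
(5,6): no bracket -> illegal
(6,4): no bracket -> illegal
(6,6): flips 1 -> legal
(7,4): no bracket -> illegal
(7,5): no bracket -> illegal
(7,6): no bracket -> illegal
W mobility = 6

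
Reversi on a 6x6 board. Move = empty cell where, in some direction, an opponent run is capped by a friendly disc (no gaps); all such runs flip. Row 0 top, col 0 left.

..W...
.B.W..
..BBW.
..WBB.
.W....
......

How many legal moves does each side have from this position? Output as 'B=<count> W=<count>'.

Answer: B=8 W=9

Derivation:
-- B to move --
(0,1): no bracket -> illegal
(0,3): flips 1 -> legal
(0,4): flips 1 -> legal
(1,2): no bracket -> illegal
(1,4): flips 1 -> legal
(1,5): flips 1 -> legal
(2,1): no bracket -> illegal
(2,5): flips 1 -> legal
(3,0): no bracket -> illegal
(3,1): flips 1 -> legal
(3,5): no bracket -> illegal
(4,0): no bracket -> illegal
(4,2): flips 1 -> legal
(4,3): no bracket -> illegal
(5,0): flips 2 -> legal
(5,1): no bracket -> illegal
(5,2): no bracket -> illegal
B mobility = 8
-- W to move --
(0,0): no bracket -> illegal
(0,1): no bracket -> illegal
(1,0): no bracket -> illegal
(1,2): flips 1 -> legal
(1,4): flips 1 -> legal
(2,0): flips 1 -> legal
(2,1): flips 2 -> legal
(2,5): no bracket -> illegal
(3,1): flips 1 -> legal
(3,5): flips 2 -> legal
(4,2): flips 1 -> legal
(4,3): flips 2 -> legal
(4,4): flips 1 -> legal
(4,5): no bracket -> illegal
W mobility = 9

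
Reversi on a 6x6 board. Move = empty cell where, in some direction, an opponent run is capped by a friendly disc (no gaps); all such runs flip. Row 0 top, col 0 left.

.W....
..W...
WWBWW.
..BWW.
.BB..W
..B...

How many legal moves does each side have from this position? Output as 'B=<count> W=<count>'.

Answer: B=7 W=5

Derivation:
-- B to move --
(0,0): no bracket -> illegal
(0,2): flips 1 -> legal
(0,3): no bracket -> illegal
(1,0): flips 1 -> legal
(1,1): no bracket -> illegal
(1,3): no bracket -> illegal
(1,4): flips 1 -> legal
(1,5): flips 2 -> legal
(2,5): flips 2 -> legal
(3,0): no bracket -> illegal
(3,1): no bracket -> illegal
(3,5): flips 2 -> legal
(4,3): no bracket -> illegal
(4,4): flips 1 -> legal
(5,4): no bracket -> illegal
(5,5): no bracket -> illegal
B mobility = 7
-- W to move --
(1,1): flips 1 -> legal
(1,3): no bracket -> illegal
(3,0): no bracket -> illegal
(3,1): flips 1 -> legal
(4,0): no bracket -> illegal
(4,3): flips 1 -> legal
(5,0): flips 2 -> legal
(5,1): flips 1 -> legal
(5,3): no bracket -> illegal
W mobility = 5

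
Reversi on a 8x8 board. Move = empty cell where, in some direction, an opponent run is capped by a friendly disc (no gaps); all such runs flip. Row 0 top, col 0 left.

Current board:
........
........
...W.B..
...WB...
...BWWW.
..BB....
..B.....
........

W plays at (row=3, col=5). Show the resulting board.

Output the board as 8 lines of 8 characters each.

Answer: ........
........
...W.B..
...WWW..
...BWWW.
..BB....
..B.....
........

Derivation:
Place W at (3,5); scan 8 dirs for brackets.
Dir NW: first cell '.' (not opp) -> no flip
Dir N: opp run (2,5), next='.' -> no flip
Dir NE: first cell '.' (not opp) -> no flip
Dir W: opp run (3,4) capped by W -> flip
Dir E: first cell '.' (not opp) -> no flip
Dir SW: first cell 'W' (not opp) -> no flip
Dir S: first cell 'W' (not opp) -> no flip
Dir SE: first cell 'W' (not opp) -> no flip
All flips: (3,4)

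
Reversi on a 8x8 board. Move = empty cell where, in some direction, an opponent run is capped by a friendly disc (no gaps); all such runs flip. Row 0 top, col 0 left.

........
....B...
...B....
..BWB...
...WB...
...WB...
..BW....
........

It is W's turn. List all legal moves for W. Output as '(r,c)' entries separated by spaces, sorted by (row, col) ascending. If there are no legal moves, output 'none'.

(0,3): no bracket -> illegal
(0,4): no bracket -> illegal
(0,5): no bracket -> illegal
(1,2): no bracket -> illegal
(1,3): flips 1 -> legal
(1,5): no bracket -> illegal
(2,1): flips 1 -> legal
(2,2): no bracket -> illegal
(2,4): no bracket -> illegal
(2,5): flips 1 -> legal
(3,1): flips 1 -> legal
(3,5): flips 2 -> legal
(4,1): no bracket -> illegal
(4,2): no bracket -> illegal
(4,5): flips 2 -> legal
(5,1): no bracket -> illegal
(5,2): no bracket -> illegal
(5,5): flips 2 -> legal
(6,1): flips 1 -> legal
(6,4): no bracket -> illegal
(6,5): flips 1 -> legal
(7,1): flips 1 -> legal
(7,2): no bracket -> illegal
(7,3): no bracket -> illegal

Answer: (1,3) (2,1) (2,5) (3,1) (3,5) (4,5) (5,5) (6,1) (6,5) (7,1)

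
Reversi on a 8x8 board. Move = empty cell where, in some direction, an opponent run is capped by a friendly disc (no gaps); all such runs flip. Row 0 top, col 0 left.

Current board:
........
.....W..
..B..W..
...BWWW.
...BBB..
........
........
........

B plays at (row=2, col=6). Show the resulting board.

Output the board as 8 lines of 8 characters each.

Answer: ........
.....W..
..B..WB.
...BWBW.
...BBB..
........
........
........

Derivation:
Place B at (2,6); scan 8 dirs for brackets.
Dir NW: opp run (1,5), next='.' -> no flip
Dir N: first cell '.' (not opp) -> no flip
Dir NE: first cell '.' (not opp) -> no flip
Dir W: opp run (2,5), next='.' -> no flip
Dir E: first cell '.' (not opp) -> no flip
Dir SW: opp run (3,5) capped by B -> flip
Dir S: opp run (3,6), next='.' -> no flip
Dir SE: first cell '.' (not opp) -> no flip
All flips: (3,5)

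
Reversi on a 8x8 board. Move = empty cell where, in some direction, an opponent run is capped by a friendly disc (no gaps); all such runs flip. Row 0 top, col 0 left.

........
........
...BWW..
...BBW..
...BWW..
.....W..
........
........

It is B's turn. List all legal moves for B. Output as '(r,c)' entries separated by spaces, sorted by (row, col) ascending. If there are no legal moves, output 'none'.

Answer: (1,4) (1,5) (1,6) (2,6) (3,6) (4,6) (5,4) (5,6) (6,6)

Derivation:
(1,3): no bracket -> illegal
(1,4): flips 1 -> legal
(1,5): flips 1 -> legal
(1,6): flips 1 -> legal
(2,6): flips 2 -> legal
(3,6): flips 1 -> legal
(4,6): flips 2 -> legal
(5,3): no bracket -> illegal
(5,4): flips 1 -> legal
(5,6): flips 1 -> legal
(6,4): no bracket -> illegal
(6,5): no bracket -> illegal
(6,6): flips 2 -> legal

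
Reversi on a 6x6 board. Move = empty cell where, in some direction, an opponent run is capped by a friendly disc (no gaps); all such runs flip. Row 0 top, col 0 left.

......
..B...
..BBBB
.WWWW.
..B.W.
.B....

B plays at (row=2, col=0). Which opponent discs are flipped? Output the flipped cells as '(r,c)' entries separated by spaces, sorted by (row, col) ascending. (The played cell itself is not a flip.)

Answer: (3,1)

Derivation:
Dir NW: edge -> no flip
Dir N: first cell '.' (not opp) -> no flip
Dir NE: first cell '.' (not opp) -> no flip
Dir W: edge -> no flip
Dir E: first cell '.' (not opp) -> no flip
Dir SW: edge -> no flip
Dir S: first cell '.' (not opp) -> no flip
Dir SE: opp run (3,1) capped by B -> flip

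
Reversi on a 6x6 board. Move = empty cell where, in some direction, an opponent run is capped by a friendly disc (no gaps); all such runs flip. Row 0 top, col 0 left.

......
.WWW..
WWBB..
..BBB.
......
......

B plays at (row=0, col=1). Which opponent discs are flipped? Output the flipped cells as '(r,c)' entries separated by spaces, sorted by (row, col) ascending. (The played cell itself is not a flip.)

Dir NW: edge -> no flip
Dir N: edge -> no flip
Dir NE: edge -> no flip
Dir W: first cell '.' (not opp) -> no flip
Dir E: first cell '.' (not opp) -> no flip
Dir SW: first cell '.' (not opp) -> no flip
Dir S: opp run (1,1) (2,1), next='.' -> no flip
Dir SE: opp run (1,2) capped by B -> flip

Answer: (1,2)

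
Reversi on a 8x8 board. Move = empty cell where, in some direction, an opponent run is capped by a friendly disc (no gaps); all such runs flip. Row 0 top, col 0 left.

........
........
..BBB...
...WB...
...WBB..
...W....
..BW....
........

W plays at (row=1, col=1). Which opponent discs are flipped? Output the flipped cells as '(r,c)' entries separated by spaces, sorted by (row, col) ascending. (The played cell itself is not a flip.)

Dir NW: first cell '.' (not opp) -> no flip
Dir N: first cell '.' (not opp) -> no flip
Dir NE: first cell '.' (not opp) -> no flip
Dir W: first cell '.' (not opp) -> no flip
Dir E: first cell '.' (not opp) -> no flip
Dir SW: first cell '.' (not opp) -> no flip
Dir S: first cell '.' (not opp) -> no flip
Dir SE: opp run (2,2) capped by W -> flip

Answer: (2,2)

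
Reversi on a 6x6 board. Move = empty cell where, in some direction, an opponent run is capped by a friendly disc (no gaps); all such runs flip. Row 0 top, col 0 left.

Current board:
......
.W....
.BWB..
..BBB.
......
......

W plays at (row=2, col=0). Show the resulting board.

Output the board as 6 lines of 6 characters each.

Answer: ......
.W....
WWWB..
..BBB.
......
......

Derivation:
Place W at (2,0); scan 8 dirs for brackets.
Dir NW: edge -> no flip
Dir N: first cell '.' (not opp) -> no flip
Dir NE: first cell 'W' (not opp) -> no flip
Dir W: edge -> no flip
Dir E: opp run (2,1) capped by W -> flip
Dir SW: edge -> no flip
Dir S: first cell '.' (not opp) -> no flip
Dir SE: first cell '.' (not opp) -> no flip
All flips: (2,1)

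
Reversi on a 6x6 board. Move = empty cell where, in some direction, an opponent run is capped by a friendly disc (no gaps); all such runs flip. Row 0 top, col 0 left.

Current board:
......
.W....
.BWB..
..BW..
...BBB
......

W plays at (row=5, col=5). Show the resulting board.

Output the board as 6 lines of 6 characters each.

Place W at (5,5); scan 8 dirs for brackets.
Dir NW: opp run (4,4) capped by W -> flip
Dir N: opp run (4,5), next='.' -> no flip
Dir NE: edge -> no flip
Dir W: first cell '.' (not opp) -> no flip
Dir E: edge -> no flip
Dir SW: edge -> no flip
Dir S: edge -> no flip
Dir SE: edge -> no flip
All flips: (4,4)

Answer: ......
.W....
.BWB..
..BW..
...BWB
.....W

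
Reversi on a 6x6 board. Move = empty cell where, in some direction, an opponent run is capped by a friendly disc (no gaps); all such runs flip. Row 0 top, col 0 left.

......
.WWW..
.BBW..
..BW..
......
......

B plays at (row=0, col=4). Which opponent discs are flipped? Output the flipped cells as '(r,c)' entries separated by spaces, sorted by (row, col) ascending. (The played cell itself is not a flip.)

Dir NW: edge -> no flip
Dir N: edge -> no flip
Dir NE: edge -> no flip
Dir W: first cell '.' (not opp) -> no flip
Dir E: first cell '.' (not opp) -> no flip
Dir SW: opp run (1,3) capped by B -> flip
Dir S: first cell '.' (not opp) -> no flip
Dir SE: first cell '.' (not opp) -> no flip

Answer: (1,3)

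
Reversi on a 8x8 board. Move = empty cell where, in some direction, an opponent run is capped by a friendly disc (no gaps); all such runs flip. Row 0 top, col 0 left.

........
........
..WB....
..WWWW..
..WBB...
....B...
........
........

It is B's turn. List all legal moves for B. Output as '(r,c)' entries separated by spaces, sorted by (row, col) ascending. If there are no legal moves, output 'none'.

(1,1): flips 2 -> legal
(1,2): no bracket -> illegal
(1,3): no bracket -> illegal
(2,1): flips 2 -> legal
(2,4): flips 1 -> legal
(2,5): flips 1 -> legal
(2,6): flips 1 -> legal
(3,1): no bracket -> illegal
(3,6): no bracket -> illegal
(4,1): flips 2 -> legal
(4,5): flips 1 -> legal
(4,6): no bracket -> illegal
(5,1): no bracket -> illegal
(5,2): no bracket -> illegal
(5,3): no bracket -> illegal

Answer: (1,1) (2,1) (2,4) (2,5) (2,6) (4,1) (4,5)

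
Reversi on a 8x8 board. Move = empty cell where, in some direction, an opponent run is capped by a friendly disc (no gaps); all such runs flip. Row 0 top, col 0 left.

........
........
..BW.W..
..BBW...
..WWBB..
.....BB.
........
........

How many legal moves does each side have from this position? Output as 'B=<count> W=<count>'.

Answer: B=10 W=8

Derivation:
-- B to move --
(1,2): flips 2 -> legal
(1,3): flips 1 -> legal
(1,4): flips 1 -> legal
(1,5): no bracket -> illegal
(1,6): no bracket -> illegal
(2,4): flips 2 -> legal
(2,6): no bracket -> illegal
(3,1): no bracket -> illegal
(3,5): flips 1 -> legal
(3,6): no bracket -> illegal
(4,1): flips 2 -> legal
(5,1): flips 1 -> legal
(5,2): flips 1 -> legal
(5,3): flips 1 -> legal
(5,4): flips 1 -> legal
B mobility = 10
-- W to move --
(1,1): no bracket -> illegal
(1,2): flips 2 -> legal
(1,3): no bracket -> illegal
(2,1): flips 2 -> legal
(2,4): flips 1 -> legal
(3,1): flips 2 -> legal
(3,5): no bracket -> illegal
(3,6): no bracket -> illegal
(4,1): flips 1 -> legal
(4,6): flips 2 -> legal
(4,7): no bracket -> illegal
(5,3): no bracket -> illegal
(5,4): flips 1 -> legal
(5,7): no bracket -> illegal
(6,4): no bracket -> illegal
(6,5): no bracket -> illegal
(6,6): no bracket -> illegal
(6,7): flips 2 -> legal
W mobility = 8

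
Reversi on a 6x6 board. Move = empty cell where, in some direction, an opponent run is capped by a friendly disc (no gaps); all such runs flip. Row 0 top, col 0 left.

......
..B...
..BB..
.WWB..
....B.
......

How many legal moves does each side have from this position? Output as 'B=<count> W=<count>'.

Answer: B=4 W=4

Derivation:
-- B to move --
(2,0): no bracket -> illegal
(2,1): no bracket -> illegal
(3,0): flips 2 -> legal
(4,0): flips 1 -> legal
(4,1): flips 1 -> legal
(4,2): flips 1 -> legal
(4,3): no bracket -> illegal
B mobility = 4
-- W to move --
(0,1): no bracket -> illegal
(0,2): flips 2 -> legal
(0,3): no bracket -> illegal
(1,1): no bracket -> illegal
(1,3): flips 1 -> legal
(1,4): flips 1 -> legal
(2,1): no bracket -> illegal
(2,4): no bracket -> illegal
(3,4): flips 1 -> legal
(3,5): no bracket -> illegal
(4,2): no bracket -> illegal
(4,3): no bracket -> illegal
(4,5): no bracket -> illegal
(5,3): no bracket -> illegal
(5,4): no bracket -> illegal
(5,5): no bracket -> illegal
W mobility = 4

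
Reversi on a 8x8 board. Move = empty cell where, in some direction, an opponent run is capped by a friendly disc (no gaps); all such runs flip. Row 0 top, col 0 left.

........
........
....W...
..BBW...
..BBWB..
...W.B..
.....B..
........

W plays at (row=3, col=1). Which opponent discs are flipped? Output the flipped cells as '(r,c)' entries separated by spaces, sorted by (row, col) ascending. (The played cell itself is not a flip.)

Dir NW: first cell '.' (not opp) -> no flip
Dir N: first cell '.' (not opp) -> no flip
Dir NE: first cell '.' (not opp) -> no flip
Dir W: first cell '.' (not opp) -> no flip
Dir E: opp run (3,2) (3,3) capped by W -> flip
Dir SW: first cell '.' (not opp) -> no flip
Dir S: first cell '.' (not opp) -> no flip
Dir SE: opp run (4,2) capped by W -> flip

Answer: (3,2) (3,3) (4,2)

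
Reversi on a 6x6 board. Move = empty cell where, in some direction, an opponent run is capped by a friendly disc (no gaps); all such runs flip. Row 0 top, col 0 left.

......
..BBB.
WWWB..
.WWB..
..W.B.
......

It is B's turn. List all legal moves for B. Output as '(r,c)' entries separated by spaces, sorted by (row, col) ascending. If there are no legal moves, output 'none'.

Answer: (1,1) (3,0) (4,0) (4,1) (5,1) (5,2)

Derivation:
(1,0): no bracket -> illegal
(1,1): flips 1 -> legal
(3,0): flips 3 -> legal
(4,0): flips 2 -> legal
(4,1): flips 1 -> legal
(4,3): no bracket -> illegal
(5,1): flips 1 -> legal
(5,2): flips 3 -> legal
(5,3): no bracket -> illegal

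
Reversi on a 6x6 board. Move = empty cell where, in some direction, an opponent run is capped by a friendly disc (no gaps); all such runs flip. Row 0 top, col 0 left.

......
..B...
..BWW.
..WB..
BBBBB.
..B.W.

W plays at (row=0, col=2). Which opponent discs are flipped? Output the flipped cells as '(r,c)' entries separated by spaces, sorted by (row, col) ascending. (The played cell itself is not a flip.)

Dir NW: edge -> no flip
Dir N: edge -> no flip
Dir NE: edge -> no flip
Dir W: first cell '.' (not opp) -> no flip
Dir E: first cell '.' (not opp) -> no flip
Dir SW: first cell '.' (not opp) -> no flip
Dir S: opp run (1,2) (2,2) capped by W -> flip
Dir SE: first cell '.' (not opp) -> no flip

Answer: (1,2) (2,2)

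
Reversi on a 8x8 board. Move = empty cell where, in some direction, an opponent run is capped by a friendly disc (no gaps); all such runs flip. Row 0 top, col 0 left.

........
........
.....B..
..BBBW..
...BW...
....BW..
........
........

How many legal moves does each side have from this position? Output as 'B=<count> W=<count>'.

Answer: B=4 W=7

Derivation:
-- B to move --
(2,4): no bracket -> illegal
(2,6): no bracket -> illegal
(3,6): flips 1 -> legal
(4,5): flips 2 -> legal
(4,6): no bracket -> illegal
(5,3): no bracket -> illegal
(5,6): flips 1 -> legal
(6,4): no bracket -> illegal
(6,5): no bracket -> illegal
(6,6): flips 2 -> legal
B mobility = 4
-- W to move --
(1,4): no bracket -> illegal
(1,5): flips 1 -> legal
(1,6): no bracket -> illegal
(2,1): no bracket -> illegal
(2,2): flips 1 -> legal
(2,3): no bracket -> illegal
(2,4): flips 1 -> legal
(2,6): no bracket -> illegal
(3,1): flips 3 -> legal
(3,6): no bracket -> illegal
(4,1): no bracket -> illegal
(4,2): flips 1 -> legal
(4,5): no bracket -> illegal
(5,2): no bracket -> illegal
(5,3): flips 1 -> legal
(6,3): no bracket -> illegal
(6,4): flips 1 -> legal
(6,5): no bracket -> illegal
W mobility = 7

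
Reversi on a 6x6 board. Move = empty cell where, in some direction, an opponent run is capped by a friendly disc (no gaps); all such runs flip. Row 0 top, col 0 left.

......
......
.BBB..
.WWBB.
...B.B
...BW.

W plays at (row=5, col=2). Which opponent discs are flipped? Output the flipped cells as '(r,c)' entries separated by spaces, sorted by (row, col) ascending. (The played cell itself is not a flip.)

Answer: (5,3)

Derivation:
Dir NW: first cell '.' (not opp) -> no flip
Dir N: first cell '.' (not opp) -> no flip
Dir NE: opp run (4,3) (3,4), next='.' -> no flip
Dir W: first cell '.' (not opp) -> no flip
Dir E: opp run (5,3) capped by W -> flip
Dir SW: edge -> no flip
Dir S: edge -> no flip
Dir SE: edge -> no flip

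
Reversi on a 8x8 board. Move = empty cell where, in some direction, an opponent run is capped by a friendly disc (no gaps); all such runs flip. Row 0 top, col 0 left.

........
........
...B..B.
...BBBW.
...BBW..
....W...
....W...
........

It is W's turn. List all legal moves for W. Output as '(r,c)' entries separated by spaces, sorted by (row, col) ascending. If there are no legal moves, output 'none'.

Answer: (1,2) (1,6) (2,4) (2,5) (3,2) (4,2)

Derivation:
(1,2): flips 2 -> legal
(1,3): no bracket -> illegal
(1,4): no bracket -> illegal
(1,5): no bracket -> illegal
(1,6): flips 1 -> legal
(1,7): no bracket -> illegal
(2,2): no bracket -> illegal
(2,4): flips 2 -> legal
(2,5): flips 1 -> legal
(2,7): no bracket -> illegal
(3,2): flips 4 -> legal
(3,7): no bracket -> illegal
(4,2): flips 2 -> legal
(4,6): no bracket -> illegal
(5,2): no bracket -> illegal
(5,3): no bracket -> illegal
(5,5): no bracket -> illegal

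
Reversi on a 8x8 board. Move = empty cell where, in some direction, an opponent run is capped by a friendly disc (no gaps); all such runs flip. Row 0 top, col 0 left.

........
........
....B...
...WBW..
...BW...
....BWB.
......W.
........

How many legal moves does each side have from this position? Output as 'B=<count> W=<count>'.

-- B to move --
(2,2): no bracket -> illegal
(2,3): flips 1 -> legal
(2,5): no bracket -> illegal
(2,6): no bracket -> illegal
(3,2): flips 1 -> legal
(3,6): flips 1 -> legal
(4,2): flips 1 -> legal
(4,5): flips 1 -> legal
(4,6): flips 1 -> legal
(5,3): no bracket -> illegal
(5,7): no bracket -> illegal
(6,4): no bracket -> illegal
(6,5): no bracket -> illegal
(6,7): no bracket -> illegal
(7,5): no bracket -> illegal
(7,6): flips 1 -> legal
(7,7): no bracket -> illegal
B mobility = 7
-- W to move --
(1,3): flips 1 -> legal
(1,4): flips 2 -> legal
(1,5): flips 1 -> legal
(2,3): no bracket -> illegal
(2,5): no bracket -> illegal
(3,2): no bracket -> illegal
(4,2): flips 1 -> legal
(4,5): no bracket -> illegal
(4,6): flips 1 -> legal
(4,7): no bracket -> illegal
(5,2): no bracket -> illegal
(5,3): flips 2 -> legal
(5,7): flips 1 -> legal
(6,3): no bracket -> illegal
(6,4): flips 1 -> legal
(6,5): no bracket -> illegal
(6,7): no bracket -> illegal
W mobility = 8

Answer: B=7 W=8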